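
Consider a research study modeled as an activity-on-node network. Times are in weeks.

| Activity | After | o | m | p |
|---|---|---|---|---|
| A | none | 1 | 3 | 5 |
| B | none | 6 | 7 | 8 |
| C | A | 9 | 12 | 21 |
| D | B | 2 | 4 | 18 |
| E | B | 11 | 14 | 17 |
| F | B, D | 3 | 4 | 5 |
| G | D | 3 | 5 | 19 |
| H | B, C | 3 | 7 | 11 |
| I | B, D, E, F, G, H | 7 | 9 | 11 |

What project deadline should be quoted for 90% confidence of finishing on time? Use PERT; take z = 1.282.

te_A = (1 + 4·3 + 5)/6 = 18/6 = 3; σ²_A = ((5−1)/6)² = 0.444
te_B = (6 + 4·7 + 8)/6 = 42/6 = 7; σ²_B = ((8−6)/6)² = 0.111
te_C = (9 + 4·12 + 21)/6 = 78/6 = 13; σ²_C = ((21−9)/6)² = 4.000
te_D = (2 + 4·4 + 18)/6 = 36/6 = 6; σ²_D = ((18−2)/6)² = 7.111
te_E = (11 + 4·14 + 17)/6 = 84/6 = 14; σ²_E = ((17−11)/6)² = 1.000
te_F = (3 + 4·4 + 5)/6 = 24/6 = 4; σ²_F = ((5−3)/6)² = 0.111
te_G = (3 + 4·5 + 19)/6 = 42/6 = 7; σ²_G = ((19−3)/6)² = 7.111
te_H = (3 + 4·7 + 11)/6 = 42/6 = 7; σ²_H = ((11−3)/6)² = 1.778
te_I = (7 + 4·9 + 11)/6 = 54/6 = 9; σ²_I = ((11−7)/6)² = 0.444

Forward pass:
ES_A = 0; EF_A = 3
ES_B = 0; EF_B = 7
ES_C = 3; EF_C = 3+13 = 16
ES_D = 7; EF_D = 7+6 = 13
ES_E = 7; EF_E = 7+14 = 21
ES_F = max(EF_B=7, EF_D=13) = 13; EF_F = 13+4 = 17
ES_G = 13; EF_G = 13+7 = 20
ES_H = max(EF_B=7, EF_C=16) = 16; EF_H = 16+7 = 23
ES_I = max(EF_B=7, EF_D=13, EF_E=21, EF_F=17, EF_G=20, EF_H=23) = 23; EF_I = 23+9 = 32
Expected project duration μ = 32 weeks. Critical path: A → C → H → I.

Variance along critical path = 0.444 + 4.000 + 1.778 + 0.444 = 6.667; σ = 2.582 weeks.
D = μ + z·σ = 32 + 1.282·2.582 = 35.3 weeks

35.3 weeks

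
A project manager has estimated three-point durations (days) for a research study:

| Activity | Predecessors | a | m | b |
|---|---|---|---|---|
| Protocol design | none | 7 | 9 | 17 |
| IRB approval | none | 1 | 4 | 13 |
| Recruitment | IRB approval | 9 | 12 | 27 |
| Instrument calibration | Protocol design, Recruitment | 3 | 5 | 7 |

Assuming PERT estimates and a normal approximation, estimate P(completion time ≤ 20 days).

te_Protocol design = (7 + 4·9 + 17)/6 = 60/6 = 10; σ²_Protocol design = ((17−7)/6)² = 2.778
te_IRB approval = (1 + 4·4 + 13)/6 = 30/6 = 5; σ²_IRB approval = ((13−1)/6)² = 4.000
te_Recruitment = (9 + 4·12 + 27)/6 = 84/6 = 14; σ²_Recruitment = ((27−9)/6)² = 9.000
te_Instrument calibration = (3 + 4·5 + 7)/6 = 30/6 = 5; σ²_Instrument calibration = ((7−3)/6)² = 0.444

Forward pass:
ES_Protocol design = 0; EF_Protocol design = 10
ES_IRB approval = 0; EF_IRB approval = 5
ES_Recruitment = 5; EF_Recruitment = 5+14 = 19
ES_Instrument calibration = max(EF_Protocol design=10, EF_Recruitment=19) = 19; EF_Instrument calibration = 19+5 = 24
Expected project duration μ = 24 days. Critical path: IRB approval → Recruitment → Instrument calibration.

Variance along critical path = 4.000 + 9.000 + 0.444 = 13.444; σ = √13.444 = 3.667 days.
Z = (20 − 24) / 3.667 = -1.091
P(T ≤ 20) = Φ(-1.091) ≈ 0.138

0.138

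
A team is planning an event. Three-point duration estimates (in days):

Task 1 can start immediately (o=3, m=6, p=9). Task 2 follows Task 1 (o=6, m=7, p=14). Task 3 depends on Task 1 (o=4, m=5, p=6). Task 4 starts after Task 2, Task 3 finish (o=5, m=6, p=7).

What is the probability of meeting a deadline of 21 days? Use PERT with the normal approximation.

0.722

te_Task 1 = (3 + 4·6 + 9)/6 = 36/6 = 6; σ²_Task 1 = ((9−3)/6)² = 1.000
te_Task 2 = (6 + 4·7 + 14)/6 = 48/6 = 8; σ²_Task 2 = ((14−6)/6)² = 1.778
te_Task 3 = (4 + 4·5 + 6)/6 = 30/6 = 5; σ²_Task 3 = ((6−4)/6)² = 0.111
te_Task 4 = (5 + 4·6 + 7)/6 = 36/6 = 6; σ²_Task 4 = ((7−5)/6)² = 0.111

Forward pass:
ES_Task 1 = 0; EF_Task 1 = 6
ES_Task 2 = 6; EF_Task 2 = 6+8 = 14
ES_Task 3 = 6; EF_Task 3 = 6+5 = 11
ES_Task 4 = max(EF_Task 2=14, EF_Task 3=11) = 14; EF_Task 4 = 14+6 = 20
Expected project duration μ = 20 days. Critical path: Task 1 → Task 2 → Task 4.

Variance along critical path = 1.000 + 1.778 + 0.111 = 2.889; σ = √2.889 = 1.700 days.
Z = (21 − 20) / 1.700 = 0.588
P(T ≤ 21) = Φ(0.588) ≈ 0.722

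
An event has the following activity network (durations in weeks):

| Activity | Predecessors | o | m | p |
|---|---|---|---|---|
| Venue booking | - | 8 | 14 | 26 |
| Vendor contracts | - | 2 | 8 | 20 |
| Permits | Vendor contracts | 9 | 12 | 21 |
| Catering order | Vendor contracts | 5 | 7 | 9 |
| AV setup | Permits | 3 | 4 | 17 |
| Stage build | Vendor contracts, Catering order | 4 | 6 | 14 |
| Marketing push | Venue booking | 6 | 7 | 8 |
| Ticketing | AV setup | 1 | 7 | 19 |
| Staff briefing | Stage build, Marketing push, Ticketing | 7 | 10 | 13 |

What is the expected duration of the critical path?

te_Venue booking = (8 + 4·14 + 26)/6 = 90/6 = 15
te_Vendor contracts = (2 + 4·8 + 20)/6 = 54/6 = 9
te_Permits = (9 + 4·12 + 21)/6 = 78/6 = 13
te_Catering order = (5 + 4·7 + 9)/6 = 42/6 = 7
te_AV setup = (3 + 4·4 + 17)/6 = 36/6 = 6
te_Stage build = (4 + 4·6 + 14)/6 = 42/6 = 7
te_Marketing push = (6 + 4·7 + 8)/6 = 42/6 = 7
te_Ticketing = (1 + 4·7 + 19)/6 = 48/6 = 8
te_Staff briefing = (7 + 4·10 + 13)/6 = 60/6 = 10

Forward pass:
ES_Venue booking = 0; EF_Venue booking = 15
ES_Vendor contracts = 0; EF_Vendor contracts = 9
ES_Permits = 9; EF_Permits = 9+13 = 22
ES_Catering order = 9; EF_Catering order = 9+7 = 16
ES_AV setup = 22; EF_AV setup = 22+6 = 28
ES_Stage build = max(EF_Vendor contracts=9, EF_Catering order=16) = 16; EF_Stage build = 16+7 = 23
ES_Marketing push = 15; EF_Marketing push = 15+7 = 22
ES_Ticketing = 28; EF_Ticketing = 28+8 = 36
ES_Staff briefing = max(EF_Stage build=23, EF_Marketing push=22, EF_Ticketing=36) = 36; EF_Staff briefing = 36+10 = 46
Expected project duration μ = 46 weeks. Critical path: Vendor contracts → Permits → AV setup → Ticketing → Staff briefing.

46 weeks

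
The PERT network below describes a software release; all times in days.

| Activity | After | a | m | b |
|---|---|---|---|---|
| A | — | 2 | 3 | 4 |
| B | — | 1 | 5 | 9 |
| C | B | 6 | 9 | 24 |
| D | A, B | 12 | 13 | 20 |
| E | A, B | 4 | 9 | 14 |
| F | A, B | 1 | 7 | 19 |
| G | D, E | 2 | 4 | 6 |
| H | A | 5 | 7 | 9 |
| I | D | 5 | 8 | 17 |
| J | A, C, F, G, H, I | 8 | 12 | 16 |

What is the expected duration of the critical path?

te_A = (2 + 4·3 + 4)/6 = 18/6 = 3
te_B = (1 + 4·5 + 9)/6 = 30/6 = 5
te_C = (6 + 4·9 + 24)/6 = 66/6 = 11
te_D = (12 + 4·13 + 20)/6 = 84/6 = 14
te_E = (4 + 4·9 + 14)/6 = 54/6 = 9
te_F = (1 + 4·7 + 19)/6 = 48/6 = 8
te_G = (2 + 4·4 + 6)/6 = 24/6 = 4
te_H = (5 + 4·7 + 9)/6 = 42/6 = 7
te_I = (5 + 4·8 + 17)/6 = 54/6 = 9
te_J = (8 + 4·12 + 16)/6 = 72/6 = 12

Forward pass:
ES_A = 0; EF_A = 3
ES_B = 0; EF_B = 5
ES_C = 5; EF_C = 5+11 = 16
ES_D = max(EF_A=3, EF_B=5) = 5; EF_D = 5+14 = 19
ES_E = max(EF_A=3, EF_B=5) = 5; EF_E = 5+9 = 14
ES_F = max(EF_A=3, EF_B=5) = 5; EF_F = 5+8 = 13
ES_G = max(EF_D=19, EF_E=14) = 19; EF_G = 19+4 = 23
ES_H = 3; EF_H = 3+7 = 10
ES_I = 19; EF_I = 19+9 = 28
ES_J = max(EF_A=3, EF_C=16, EF_F=13, EF_G=23, EF_H=10, EF_I=28) = 28; EF_J = 28+12 = 40
Expected project duration μ = 40 days. Critical path: B → D → I → J.

40 days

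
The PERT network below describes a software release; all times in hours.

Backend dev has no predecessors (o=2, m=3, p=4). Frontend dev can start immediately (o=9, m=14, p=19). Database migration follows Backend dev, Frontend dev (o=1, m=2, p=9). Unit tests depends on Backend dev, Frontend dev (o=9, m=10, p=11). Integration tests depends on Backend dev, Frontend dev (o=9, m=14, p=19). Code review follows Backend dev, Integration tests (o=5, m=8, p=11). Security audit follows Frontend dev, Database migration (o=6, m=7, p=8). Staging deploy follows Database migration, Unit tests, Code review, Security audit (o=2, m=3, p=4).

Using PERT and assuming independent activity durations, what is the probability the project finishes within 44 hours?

0.974

te_Backend dev = (2 + 4·3 + 4)/6 = 18/6 = 3; σ²_Backend dev = ((4−2)/6)² = 0.111
te_Frontend dev = (9 + 4·14 + 19)/6 = 84/6 = 14; σ²_Frontend dev = ((19−9)/6)² = 2.778
te_Database migration = (1 + 4·2 + 9)/6 = 18/6 = 3; σ²_Database migration = ((9−1)/6)² = 1.778
te_Unit tests = (9 + 4·10 + 11)/6 = 60/6 = 10; σ²_Unit tests = ((11−9)/6)² = 0.111
te_Integration tests = (9 + 4·14 + 19)/6 = 84/6 = 14; σ²_Integration tests = ((19−9)/6)² = 2.778
te_Code review = (5 + 4·8 + 11)/6 = 48/6 = 8; σ²_Code review = ((11−5)/6)² = 1.000
te_Security audit = (6 + 4·7 + 8)/6 = 42/6 = 7; σ²_Security audit = ((8−6)/6)² = 0.111
te_Staging deploy = (2 + 4·3 + 4)/6 = 18/6 = 3; σ²_Staging deploy = ((4−2)/6)² = 0.111

Forward pass:
ES_Backend dev = 0; EF_Backend dev = 3
ES_Frontend dev = 0; EF_Frontend dev = 14
ES_Database migration = max(EF_Backend dev=3, EF_Frontend dev=14) = 14; EF_Database migration = 14+3 = 17
ES_Unit tests = max(EF_Backend dev=3, EF_Frontend dev=14) = 14; EF_Unit tests = 14+10 = 24
ES_Integration tests = max(EF_Backend dev=3, EF_Frontend dev=14) = 14; EF_Integration tests = 14+14 = 28
ES_Code review = max(EF_Backend dev=3, EF_Integration tests=28) = 28; EF_Code review = 28+8 = 36
ES_Security audit = max(EF_Frontend dev=14, EF_Database migration=17) = 17; EF_Security audit = 17+7 = 24
ES_Staging deploy = max(EF_Database migration=17, EF_Unit tests=24, EF_Code review=36, EF_Security audit=24) = 36; EF_Staging deploy = 36+3 = 39
Expected project duration μ = 39 hours. Critical path: Frontend dev → Integration tests → Code review → Staging deploy.

Variance along critical path = 2.778 + 2.778 + 1.000 + 0.111 = 6.667; σ = √6.667 = 2.582 hours.
Z = (44 − 39) / 2.582 = 1.936
P(T ≤ 44) = Φ(1.936) ≈ 0.974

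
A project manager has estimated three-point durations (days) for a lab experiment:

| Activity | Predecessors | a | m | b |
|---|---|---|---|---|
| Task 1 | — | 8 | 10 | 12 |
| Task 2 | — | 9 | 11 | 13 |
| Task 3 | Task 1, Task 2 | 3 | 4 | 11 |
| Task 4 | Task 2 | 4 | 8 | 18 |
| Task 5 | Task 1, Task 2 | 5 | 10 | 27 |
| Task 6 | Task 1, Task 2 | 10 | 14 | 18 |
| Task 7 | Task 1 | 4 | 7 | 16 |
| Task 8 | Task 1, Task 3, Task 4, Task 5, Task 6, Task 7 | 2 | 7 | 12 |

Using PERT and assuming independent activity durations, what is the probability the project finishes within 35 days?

0.910

te_Task 1 = (8 + 4·10 + 12)/6 = 60/6 = 10; σ²_Task 1 = ((12−8)/6)² = 0.444
te_Task 2 = (9 + 4·11 + 13)/6 = 66/6 = 11; σ²_Task 2 = ((13−9)/6)² = 0.444
te_Task 3 = (3 + 4·4 + 11)/6 = 30/6 = 5; σ²_Task 3 = ((11−3)/6)² = 1.778
te_Task 4 = (4 + 4·8 + 18)/6 = 54/6 = 9; σ²_Task 4 = ((18−4)/6)² = 5.444
te_Task 5 = (5 + 4·10 + 27)/6 = 72/6 = 12; σ²_Task 5 = ((27−5)/6)² = 13.444
te_Task 6 = (10 + 4·14 + 18)/6 = 84/6 = 14; σ²_Task 6 = ((18−10)/6)² = 1.778
te_Task 7 = (4 + 4·7 + 16)/6 = 48/6 = 8; σ²_Task 7 = ((16−4)/6)² = 4.000
te_Task 8 = (2 + 4·7 + 12)/6 = 42/6 = 7; σ²_Task 8 = ((12−2)/6)² = 2.778

Forward pass:
ES_Task 1 = 0; EF_Task 1 = 10
ES_Task 2 = 0; EF_Task 2 = 11
ES_Task 3 = max(EF_Task 1=10, EF_Task 2=11) = 11; EF_Task 3 = 11+5 = 16
ES_Task 4 = 11; EF_Task 4 = 11+9 = 20
ES_Task 5 = max(EF_Task 1=10, EF_Task 2=11) = 11; EF_Task 5 = 11+12 = 23
ES_Task 6 = max(EF_Task 1=10, EF_Task 2=11) = 11; EF_Task 6 = 11+14 = 25
ES_Task 7 = 10; EF_Task 7 = 10+8 = 18
ES_Task 8 = max(EF_Task 1=10, EF_Task 3=16, EF_Task 4=20, EF_Task 5=23, EF_Task 6=25, EF_Task 7=18) = 25; EF_Task 8 = 25+7 = 32
Expected project duration μ = 32 days. Critical path: Task 2 → Task 6 → Task 8.

Variance along critical path = 0.444 + 1.778 + 2.778 = 5.000; σ = √5.000 = 2.236 days.
Z = (35 − 32) / 2.236 = 1.342
P(T ≤ 35) = Φ(1.342) ≈ 0.910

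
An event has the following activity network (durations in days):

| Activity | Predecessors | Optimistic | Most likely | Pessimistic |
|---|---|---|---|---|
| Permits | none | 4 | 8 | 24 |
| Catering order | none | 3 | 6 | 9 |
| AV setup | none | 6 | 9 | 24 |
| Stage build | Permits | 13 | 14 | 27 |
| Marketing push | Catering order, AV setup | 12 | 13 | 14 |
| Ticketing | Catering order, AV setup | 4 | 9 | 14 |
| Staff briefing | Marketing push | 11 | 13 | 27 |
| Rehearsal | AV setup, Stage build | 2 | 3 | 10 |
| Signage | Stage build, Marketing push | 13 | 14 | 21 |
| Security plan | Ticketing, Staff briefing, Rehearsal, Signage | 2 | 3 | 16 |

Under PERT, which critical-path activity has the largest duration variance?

te_Permits = (4 + 4·8 + 24)/6 = 60/6 = 10; σ²_Permits = ((24−4)/6)² = 11.111
te_Catering order = (3 + 4·6 + 9)/6 = 36/6 = 6; σ²_Catering order = ((9−3)/6)² = 1.000
te_AV setup = (6 + 4·9 + 24)/6 = 66/6 = 11; σ²_AV setup = ((24−6)/6)² = 9.000
te_Stage build = (13 + 4·14 + 27)/6 = 96/6 = 16; σ²_Stage build = ((27−13)/6)² = 5.444
te_Marketing push = (12 + 4·13 + 14)/6 = 78/6 = 13; σ²_Marketing push = ((14−12)/6)² = 0.111
te_Ticketing = (4 + 4·9 + 14)/6 = 54/6 = 9; σ²_Ticketing = ((14−4)/6)² = 2.778
te_Staff briefing = (11 + 4·13 + 27)/6 = 90/6 = 15; σ²_Staff briefing = ((27−11)/6)² = 7.111
te_Rehearsal = (2 + 4·3 + 10)/6 = 24/6 = 4; σ²_Rehearsal = ((10−2)/6)² = 1.778
te_Signage = (13 + 4·14 + 21)/6 = 90/6 = 15; σ²_Signage = ((21−13)/6)² = 1.778
te_Security plan = (2 + 4·3 + 16)/6 = 30/6 = 5; σ²_Security plan = ((16−2)/6)² = 5.444

Forward pass:
ES_Permits = 0; EF_Permits = 10
ES_Catering order = 0; EF_Catering order = 6
ES_AV setup = 0; EF_AV setup = 11
ES_Stage build = 10; EF_Stage build = 10+16 = 26
ES_Marketing push = max(EF_Catering order=6, EF_AV setup=11) = 11; EF_Marketing push = 11+13 = 24
ES_Ticketing = max(EF_Catering order=6, EF_AV setup=11) = 11; EF_Ticketing = 11+9 = 20
ES_Staff briefing = 24; EF_Staff briefing = 24+15 = 39
ES_Rehearsal = max(EF_AV setup=11, EF_Stage build=26) = 26; EF_Rehearsal = 26+4 = 30
ES_Signage = max(EF_Stage build=26, EF_Marketing push=24) = 26; EF_Signage = 26+15 = 41
ES_Security plan = max(EF_Ticketing=20, EF_Staff briefing=39, EF_Rehearsal=30, EF_Signage=41) = 41; EF_Security plan = 41+5 = 46
Expected project duration μ = 46 days. Critical path: Permits → Stage build → Signage → Security plan.

Variances on critical path: σ²_Permits=11.111, σ²_Stage build=5.444, σ²_Signage=1.778, σ²_Security plan=5.444.
Largest is σ²_Permits = 11.111.

Permits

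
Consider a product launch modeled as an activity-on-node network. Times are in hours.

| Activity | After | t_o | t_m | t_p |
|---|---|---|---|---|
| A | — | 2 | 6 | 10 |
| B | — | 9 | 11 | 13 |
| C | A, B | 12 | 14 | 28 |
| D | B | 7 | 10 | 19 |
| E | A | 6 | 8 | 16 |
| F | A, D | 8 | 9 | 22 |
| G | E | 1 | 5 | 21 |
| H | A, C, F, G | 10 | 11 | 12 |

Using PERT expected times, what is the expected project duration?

te_A = (2 + 4·6 + 10)/6 = 36/6 = 6
te_B = (9 + 4·11 + 13)/6 = 66/6 = 11
te_C = (12 + 4·14 + 28)/6 = 96/6 = 16
te_D = (7 + 4·10 + 19)/6 = 66/6 = 11
te_E = (6 + 4·8 + 16)/6 = 54/6 = 9
te_F = (8 + 4·9 + 22)/6 = 66/6 = 11
te_G = (1 + 4·5 + 21)/6 = 42/6 = 7
te_H = (10 + 4·11 + 12)/6 = 66/6 = 11

Forward pass:
ES_A = 0; EF_A = 6
ES_B = 0; EF_B = 11
ES_C = max(EF_A=6, EF_B=11) = 11; EF_C = 11+16 = 27
ES_D = 11; EF_D = 11+11 = 22
ES_E = 6; EF_E = 6+9 = 15
ES_F = max(EF_A=6, EF_D=22) = 22; EF_F = 22+11 = 33
ES_G = 15; EF_G = 15+7 = 22
ES_H = max(EF_A=6, EF_C=27, EF_F=33, EF_G=22) = 33; EF_H = 33+11 = 44
Expected project duration μ = 44 hours. Critical path: B → D → F → H.

44 hours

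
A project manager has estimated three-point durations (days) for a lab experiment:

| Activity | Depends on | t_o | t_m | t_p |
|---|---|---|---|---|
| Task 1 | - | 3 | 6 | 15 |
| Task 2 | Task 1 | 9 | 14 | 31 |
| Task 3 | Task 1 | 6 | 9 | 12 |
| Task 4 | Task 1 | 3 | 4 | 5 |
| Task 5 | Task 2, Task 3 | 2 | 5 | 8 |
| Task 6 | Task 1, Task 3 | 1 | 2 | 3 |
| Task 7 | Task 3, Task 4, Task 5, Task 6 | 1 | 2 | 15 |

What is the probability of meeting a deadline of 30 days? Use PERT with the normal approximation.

0.341

te_Task 1 = (3 + 4·6 + 15)/6 = 42/6 = 7; σ²_Task 1 = ((15−3)/6)² = 4.000
te_Task 2 = (9 + 4·14 + 31)/6 = 96/6 = 16; σ²_Task 2 = ((31−9)/6)² = 13.444
te_Task 3 = (6 + 4·9 + 12)/6 = 54/6 = 9; σ²_Task 3 = ((12−6)/6)² = 1.000
te_Task 4 = (3 + 4·4 + 5)/6 = 24/6 = 4; σ²_Task 4 = ((5−3)/6)² = 0.111
te_Task 5 = (2 + 4·5 + 8)/6 = 30/6 = 5; σ²_Task 5 = ((8−2)/6)² = 1.000
te_Task 6 = (1 + 4·2 + 3)/6 = 12/6 = 2; σ²_Task 6 = ((3−1)/6)² = 0.111
te_Task 7 = (1 + 4·2 + 15)/6 = 24/6 = 4; σ²_Task 7 = ((15−1)/6)² = 5.444

Forward pass:
ES_Task 1 = 0; EF_Task 1 = 7
ES_Task 2 = 7; EF_Task 2 = 7+16 = 23
ES_Task 3 = 7; EF_Task 3 = 7+9 = 16
ES_Task 4 = 7; EF_Task 4 = 7+4 = 11
ES_Task 5 = max(EF_Task 2=23, EF_Task 3=16) = 23; EF_Task 5 = 23+5 = 28
ES_Task 6 = max(EF_Task 1=7, EF_Task 3=16) = 16; EF_Task 6 = 16+2 = 18
ES_Task 7 = max(EF_Task 3=16, EF_Task 4=11, EF_Task 5=28, EF_Task 6=18) = 28; EF_Task 7 = 28+4 = 32
Expected project duration μ = 32 days. Critical path: Task 1 → Task 2 → Task 5 → Task 7.

Variance along critical path = 4.000 + 13.444 + 1.000 + 5.444 = 23.889; σ = √23.889 = 4.888 days.
Z = (30 − 32) / 4.888 = -0.409
P(T ≤ 30) = Φ(-0.409) ≈ 0.341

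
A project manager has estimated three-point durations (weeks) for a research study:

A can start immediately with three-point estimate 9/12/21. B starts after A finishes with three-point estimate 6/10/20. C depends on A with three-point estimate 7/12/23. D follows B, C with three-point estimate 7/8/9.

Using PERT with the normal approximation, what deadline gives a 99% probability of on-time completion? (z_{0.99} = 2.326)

41.8 weeks

te_A = (9 + 4·12 + 21)/6 = 78/6 = 13; σ²_A = ((21−9)/6)² = 4.000
te_B = (6 + 4·10 + 20)/6 = 66/6 = 11; σ²_B = ((20−6)/6)² = 5.444
te_C = (7 + 4·12 + 23)/6 = 78/6 = 13; σ²_C = ((23−7)/6)² = 7.111
te_D = (7 + 4·8 + 9)/6 = 48/6 = 8; σ²_D = ((9−7)/6)² = 0.111

Forward pass:
ES_A = 0; EF_A = 13
ES_B = 13; EF_B = 13+11 = 24
ES_C = 13; EF_C = 13+13 = 26
ES_D = max(EF_B=24, EF_C=26) = 26; EF_D = 26+8 = 34
Expected project duration μ = 34 weeks. Critical path: A → C → D.

Variance along critical path = 4.000 + 7.111 + 0.111 = 11.222; σ = 3.350 weeks.
D = μ + z·σ = 34 + 2.326·3.350 = 41.8 weeks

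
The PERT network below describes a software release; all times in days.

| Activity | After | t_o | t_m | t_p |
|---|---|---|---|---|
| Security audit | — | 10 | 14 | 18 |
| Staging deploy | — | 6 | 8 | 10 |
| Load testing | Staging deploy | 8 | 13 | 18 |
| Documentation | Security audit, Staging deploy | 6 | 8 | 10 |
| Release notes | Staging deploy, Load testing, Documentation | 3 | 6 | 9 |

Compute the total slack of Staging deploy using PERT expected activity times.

te_Security audit = (10 + 4·14 + 18)/6 = 84/6 = 14
te_Staging deploy = (6 + 4·8 + 10)/6 = 48/6 = 8
te_Load testing = (8 + 4·13 + 18)/6 = 78/6 = 13
te_Documentation = (6 + 4·8 + 10)/6 = 48/6 = 8
te_Release notes = (3 + 4·6 + 9)/6 = 36/6 = 6

Forward pass:
ES_Security audit = 0; EF_Security audit = 14
ES_Staging deploy = 0; EF_Staging deploy = 8
ES_Load testing = 8; EF_Load testing = 8+13 = 21
ES_Documentation = max(EF_Security audit=14, EF_Staging deploy=8) = 14; EF_Documentation = 14+8 = 22
ES_Release notes = max(EF_Staging deploy=8, EF_Load testing=21, EF_Documentation=22) = 22; EF_Release notes = 22+6 = 28
Expected project duration μ = 28 days. Critical path: Security audit → Documentation → Release notes.

Backward pass:
LF_Release notes = 28; LS_Release notes = 28−6 = 22
LF_Documentation = LS_Release notes = 22; LS_Documentation = 22−8 = 14
LF_Load testing = LS_Release notes = 22; LS_Load testing = 22−13 = 9
LF_Staging deploy = min(LS_Load testing=9, LS_Documentation=14, LS_Release notes=22) = 9; LS_Staging deploy = 9−8 = 1
LF_Security audit = LS_Documentation = 14; LS_Security audit = 14−14 = 0
Slack_Staging deploy = LS_Staging deploy − ES_Staging deploy = 1 − 0 = 1

1 days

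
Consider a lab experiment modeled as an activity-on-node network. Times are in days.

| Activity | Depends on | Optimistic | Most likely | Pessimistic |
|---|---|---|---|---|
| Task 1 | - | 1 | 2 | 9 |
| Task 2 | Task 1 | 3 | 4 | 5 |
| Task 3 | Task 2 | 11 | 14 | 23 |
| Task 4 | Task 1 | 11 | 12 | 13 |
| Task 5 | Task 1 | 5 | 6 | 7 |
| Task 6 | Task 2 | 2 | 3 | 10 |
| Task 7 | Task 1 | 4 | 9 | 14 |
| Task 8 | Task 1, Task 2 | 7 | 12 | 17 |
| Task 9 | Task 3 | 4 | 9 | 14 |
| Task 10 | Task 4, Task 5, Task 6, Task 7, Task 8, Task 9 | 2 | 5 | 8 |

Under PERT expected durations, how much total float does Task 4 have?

16 days

te_Task 1 = (1 + 4·2 + 9)/6 = 18/6 = 3
te_Task 2 = (3 + 4·4 + 5)/6 = 24/6 = 4
te_Task 3 = (11 + 4·14 + 23)/6 = 90/6 = 15
te_Task 4 = (11 + 4·12 + 13)/6 = 72/6 = 12
te_Task 5 = (5 + 4·6 + 7)/6 = 36/6 = 6
te_Task 6 = (2 + 4·3 + 10)/6 = 24/6 = 4
te_Task 7 = (4 + 4·9 + 14)/6 = 54/6 = 9
te_Task 8 = (7 + 4·12 + 17)/6 = 72/6 = 12
te_Task 9 = (4 + 4·9 + 14)/6 = 54/6 = 9
te_Task 10 = (2 + 4·5 + 8)/6 = 30/6 = 5

Forward pass:
ES_Task 1 = 0; EF_Task 1 = 3
ES_Task 2 = 3; EF_Task 2 = 3+4 = 7
ES_Task 3 = 7; EF_Task 3 = 7+15 = 22
ES_Task 4 = 3; EF_Task 4 = 3+12 = 15
ES_Task 5 = 3; EF_Task 5 = 3+6 = 9
ES_Task 6 = 7; EF_Task 6 = 7+4 = 11
ES_Task 7 = 3; EF_Task 7 = 3+9 = 12
ES_Task 8 = max(EF_Task 1=3, EF_Task 2=7) = 7; EF_Task 8 = 7+12 = 19
ES_Task 9 = 22; EF_Task 9 = 22+9 = 31
ES_Task 10 = max(EF_Task 4=15, EF_Task 5=9, EF_Task 6=11, EF_Task 7=12, EF_Task 8=19, EF_Task 9=31) = 31; EF_Task 10 = 31+5 = 36
Expected project duration μ = 36 days. Critical path: Task 1 → Task 2 → Task 3 → Task 9 → Task 10.

Backward pass:
LF_Task 10 = 36; LS_Task 10 = 36−5 = 31
LF_Task 9 = LS_Task 10 = 31; LS_Task 9 = 31−9 = 22
LF_Task 8 = LS_Task 10 = 31; LS_Task 8 = 31−12 = 19
LF_Task 7 = LS_Task 10 = 31; LS_Task 7 = 31−9 = 22
LF_Task 6 = LS_Task 10 = 31; LS_Task 6 = 31−4 = 27
LF_Task 5 = LS_Task 10 = 31; LS_Task 5 = 31−6 = 25
LF_Task 4 = LS_Task 10 = 31; LS_Task 4 = 31−12 = 19
LF_Task 3 = LS_Task 9 = 22; LS_Task 3 = 22−15 = 7
LF_Task 2 = min(LS_Task 3=7, LS_Task 6=27, LS_Task 8=19) = 7; LS_Task 2 = 7−4 = 3
LF_Task 1 = min(LS_Task 2=3, LS_Task 4=19, LS_Task 5=25, LS_Task 7=22, LS_Task 8=19) = 3; LS_Task 1 = 3−3 = 0
Slack_Task 4 = LS_Task 4 − ES_Task 4 = 19 − 3 = 16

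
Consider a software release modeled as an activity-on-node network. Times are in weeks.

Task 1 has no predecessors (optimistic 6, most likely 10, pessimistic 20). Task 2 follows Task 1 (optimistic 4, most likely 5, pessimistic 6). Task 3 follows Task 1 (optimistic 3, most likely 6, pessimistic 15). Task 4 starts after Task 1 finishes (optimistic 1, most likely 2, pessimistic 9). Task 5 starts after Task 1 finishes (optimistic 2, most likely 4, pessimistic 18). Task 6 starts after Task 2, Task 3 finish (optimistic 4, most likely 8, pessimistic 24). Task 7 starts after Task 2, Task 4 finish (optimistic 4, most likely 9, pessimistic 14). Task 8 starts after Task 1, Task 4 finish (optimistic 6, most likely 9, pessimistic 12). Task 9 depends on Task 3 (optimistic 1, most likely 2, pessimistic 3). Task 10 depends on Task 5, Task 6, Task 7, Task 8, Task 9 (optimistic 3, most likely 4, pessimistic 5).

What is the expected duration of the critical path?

te_Task 1 = (6 + 4·10 + 20)/6 = 66/6 = 11
te_Task 2 = (4 + 4·5 + 6)/6 = 30/6 = 5
te_Task 3 = (3 + 4·6 + 15)/6 = 42/6 = 7
te_Task 4 = (1 + 4·2 + 9)/6 = 18/6 = 3
te_Task 5 = (2 + 4·4 + 18)/6 = 36/6 = 6
te_Task 6 = (4 + 4·8 + 24)/6 = 60/6 = 10
te_Task 7 = (4 + 4·9 + 14)/6 = 54/6 = 9
te_Task 8 = (6 + 4·9 + 12)/6 = 54/6 = 9
te_Task 9 = (1 + 4·2 + 3)/6 = 12/6 = 2
te_Task 10 = (3 + 4·4 + 5)/6 = 24/6 = 4

Forward pass:
ES_Task 1 = 0; EF_Task 1 = 11
ES_Task 2 = 11; EF_Task 2 = 11+5 = 16
ES_Task 3 = 11; EF_Task 3 = 11+7 = 18
ES_Task 4 = 11; EF_Task 4 = 11+3 = 14
ES_Task 5 = 11; EF_Task 5 = 11+6 = 17
ES_Task 6 = max(EF_Task 2=16, EF_Task 3=18) = 18; EF_Task 6 = 18+10 = 28
ES_Task 7 = max(EF_Task 2=16, EF_Task 4=14) = 16; EF_Task 7 = 16+9 = 25
ES_Task 8 = max(EF_Task 1=11, EF_Task 4=14) = 14; EF_Task 8 = 14+9 = 23
ES_Task 9 = 18; EF_Task 9 = 18+2 = 20
ES_Task 10 = max(EF_Task 5=17, EF_Task 6=28, EF_Task 7=25, EF_Task 8=23, EF_Task 9=20) = 28; EF_Task 10 = 28+4 = 32
Expected project duration μ = 32 weeks. Critical path: Task 1 → Task 3 → Task 6 → Task 10.

32 weeks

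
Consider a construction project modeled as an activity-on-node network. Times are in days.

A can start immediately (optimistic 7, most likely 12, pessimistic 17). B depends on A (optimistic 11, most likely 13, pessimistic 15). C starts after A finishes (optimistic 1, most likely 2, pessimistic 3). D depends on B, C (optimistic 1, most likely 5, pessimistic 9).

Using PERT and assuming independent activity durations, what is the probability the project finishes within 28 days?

te_A = (7 + 4·12 + 17)/6 = 72/6 = 12; σ²_A = ((17−7)/6)² = 2.778
te_B = (11 + 4·13 + 15)/6 = 78/6 = 13; σ²_B = ((15−11)/6)² = 0.444
te_C = (1 + 4·2 + 3)/6 = 12/6 = 2; σ²_C = ((3−1)/6)² = 0.111
te_D = (1 + 4·5 + 9)/6 = 30/6 = 5; σ²_D = ((9−1)/6)² = 1.778

Forward pass:
ES_A = 0; EF_A = 12
ES_B = 12; EF_B = 12+13 = 25
ES_C = 12; EF_C = 12+2 = 14
ES_D = max(EF_B=25, EF_C=14) = 25; EF_D = 25+5 = 30
Expected project duration μ = 30 days. Critical path: A → B → D.

Variance along critical path = 2.778 + 0.444 + 1.778 = 5.000; σ = √5.000 = 2.236 days.
Z = (28 − 30) / 2.236 = -0.894
P(T ≤ 28) = Φ(-0.894) ≈ 0.186

0.186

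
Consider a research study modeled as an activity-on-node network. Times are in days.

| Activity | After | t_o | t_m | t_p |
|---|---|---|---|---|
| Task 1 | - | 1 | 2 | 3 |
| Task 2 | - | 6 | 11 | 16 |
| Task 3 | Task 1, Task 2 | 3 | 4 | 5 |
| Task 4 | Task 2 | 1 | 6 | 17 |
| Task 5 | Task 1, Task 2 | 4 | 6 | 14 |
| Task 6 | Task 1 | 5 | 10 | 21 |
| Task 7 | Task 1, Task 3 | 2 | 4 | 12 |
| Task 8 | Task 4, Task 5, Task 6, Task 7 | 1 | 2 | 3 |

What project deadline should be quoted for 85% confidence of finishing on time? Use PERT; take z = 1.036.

24.5 days

te_Task 1 = (1 + 4·2 + 3)/6 = 12/6 = 2; σ²_Task 1 = ((3−1)/6)² = 0.111
te_Task 2 = (6 + 4·11 + 16)/6 = 66/6 = 11; σ²_Task 2 = ((16−6)/6)² = 2.778
te_Task 3 = (3 + 4·4 + 5)/6 = 24/6 = 4; σ²_Task 3 = ((5−3)/6)² = 0.111
te_Task 4 = (1 + 4·6 + 17)/6 = 42/6 = 7; σ²_Task 4 = ((17−1)/6)² = 7.111
te_Task 5 = (4 + 4·6 + 14)/6 = 42/6 = 7; σ²_Task 5 = ((14−4)/6)² = 2.778
te_Task 6 = (5 + 4·10 + 21)/6 = 66/6 = 11; σ²_Task 6 = ((21−5)/6)² = 7.111
te_Task 7 = (2 + 4·4 + 12)/6 = 30/6 = 5; σ²_Task 7 = ((12−2)/6)² = 2.778
te_Task 8 = (1 + 4·2 + 3)/6 = 12/6 = 2; σ²_Task 8 = ((3−1)/6)² = 0.111

Forward pass:
ES_Task 1 = 0; EF_Task 1 = 2
ES_Task 2 = 0; EF_Task 2 = 11
ES_Task 3 = max(EF_Task 1=2, EF_Task 2=11) = 11; EF_Task 3 = 11+4 = 15
ES_Task 4 = 11; EF_Task 4 = 11+7 = 18
ES_Task 5 = max(EF_Task 1=2, EF_Task 2=11) = 11; EF_Task 5 = 11+7 = 18
ES_Task 6 = 2; EF_Task 6 = 2+11 = 13
ES_Task 7 = max(EF_Task 1=2, EF_Task 3=15) = 15; EF_Task 7 = 15+5 = 20
ES_Task 8 = max(EF_Task 4=18, EF_Task 5=18, EF_Task 6=13, EF_Task 7=20) = 20; EF_Task 8 = 20+2 = 22
Expected project duration μ = 22 days. Critical path: Task 2 → Task 3 → Task 7 → Task 8.

Variance along critical path = 2.778 + 0.111 + 2.778 + 0.111 = 5.778; σ = 2.404 days.
D = μ + z·σ = 22 + 1.036·2.404 = 24.5 days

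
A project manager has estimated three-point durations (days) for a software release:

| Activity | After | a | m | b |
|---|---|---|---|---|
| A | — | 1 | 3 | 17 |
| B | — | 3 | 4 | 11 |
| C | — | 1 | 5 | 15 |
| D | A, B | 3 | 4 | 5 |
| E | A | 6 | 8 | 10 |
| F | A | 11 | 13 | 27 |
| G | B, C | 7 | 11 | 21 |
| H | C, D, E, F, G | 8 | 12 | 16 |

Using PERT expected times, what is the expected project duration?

32 days

te_A = (1 + 4·3 + 17)/6 = 30/6 = 5
te_B = (3 + 4·4 + 11)/6 = 30/6 = 5
te_C = (1 + 4·5 + 15)/6 = 36/6 = 6
te_D = (3 + 4·4 + 5)/6 = 24/6 = 4
te_E = (6 + 4·8 + 10)/6 = 48/6 = 8
te_F = (11 + 4·13 + 27)/6 = 90/6 = 15
te_G = (7 + 4·11 + 21)/6 = 72/6 = 12
te_H = (8 + 4·12 + 16)/6 = 72/6 = 12

Forward pass:
ES_A = 0; EF_A = 5
ES_B = 0; EF_B = 5
ES_C = 0; EF_C = 6
ES_D = max(EF_A=5, EF_B=5) = 5; EF_D = 5+4 = 9
ES_E = 5; EF_E = 5+8 = 13
ES_F = 5; EF_F = 5+15 = 20
ES_G = max(EF_B=5, EF_C=6) = 6; EF_G = 6+12 = 18
ES_H = max(EF_C=6, EF_D=9, EF_E=13, EF_F=20, EF_G=18) = 20; EF_H = 20+12 = 32
Expected project duration μ = 32 days. Critical path: A → F → H.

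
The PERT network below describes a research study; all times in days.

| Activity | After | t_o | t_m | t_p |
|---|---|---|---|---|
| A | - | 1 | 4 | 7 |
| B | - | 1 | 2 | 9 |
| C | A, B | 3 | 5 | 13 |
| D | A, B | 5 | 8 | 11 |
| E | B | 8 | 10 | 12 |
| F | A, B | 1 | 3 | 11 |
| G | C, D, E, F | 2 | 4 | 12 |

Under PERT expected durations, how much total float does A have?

1 days

te_A = (1 + 4·4 + 7)/6 = 24/6 = 4
te_B = (1 + 4·2 + 9)/6 = 18/6 = 3
te_C = (3 + 4·5 + 13)/6 = 36/6 = 6
te_D = (5 + 4·8 + 11)/6 = 48/6 = 8
te_E = (8 + 4·10 + 12)/6 = 60/6 = 10
te_F = (1 + 4·3 + 11)/6 = 24/6 = 4
te_G = (2 + 4·4 + 12)/6 = 30/6 = 5

Forward pass:
ES_A = 0; EF_A = 4
ES_B = 0; EF_B = 3
ES_C = max(EF_A=4, EF_B=3) = 4; EF_C = 4+6 = 10
ES_D = max(EF_A=4, EF_B=3) = 4; EF_D = 4+8 = 12
ES_E = 3; EF_E = 3+10 = 13
ES_F = max(EF_A=4, EF_B=3) = 4; EF_F = 4+4 = 8
ES_G = max(EF_C=10, EF_D=12, EF_E=13, EF_F=8) = 13; EF_G = 13+5 = 18
Expected project duration μ = 18 days. Critical path: B → E → G.

Backward pass:
LF_G = 18; LS_G = 18−5 = 13
LF_F = LS_G = 13; LS_F = 13−4 = 9
LF_E = LS_G = 13; LS_E = 13−10 = 3
LF_D = LS_G = 13; LS_D = 13−8 = 5
LF_C = LS_G = 13; LS_C = 13−6 = 7
LF_B = min(LS_C=7, LS_D=5, LS_E=3, LS_F=9) = 3; LS_B = 3−3 = 0
LF_A = min(LS_C=7, LS_D=5, LS_F=9) = 5; LS_A = 5−4 = 1
Slack_A = LS_A − ES_A = 1 − 0 = 1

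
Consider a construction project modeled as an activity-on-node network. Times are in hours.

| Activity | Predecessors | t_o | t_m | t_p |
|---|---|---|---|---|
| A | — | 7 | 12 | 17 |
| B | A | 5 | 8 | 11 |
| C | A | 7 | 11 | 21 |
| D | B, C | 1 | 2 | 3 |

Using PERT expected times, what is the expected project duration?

26 hours

te_A = (7 + 4·12 + 17)/6 = 72/6 = 12
te_B = (5 + 4·8 + 11)/6 = 48/6 = 8
te_C = (7 + 4·11 + 21)/6 = 72/6 = 12
te_D = (1 + 4·2 + 3)/6 = 12/6 = 2

Forward pass:
ES_A = 0; EF_A = 12
ES_B = 12; EF_B = 12+8 = 20
ES_C = 12; EF_C = 12+12 = 24
ES_D = max(EF_B=20, EF_C=24) = 24; EF_D = 24+2 = 26
Expected project duration μ = 26 hours. Critical path: A → C → D.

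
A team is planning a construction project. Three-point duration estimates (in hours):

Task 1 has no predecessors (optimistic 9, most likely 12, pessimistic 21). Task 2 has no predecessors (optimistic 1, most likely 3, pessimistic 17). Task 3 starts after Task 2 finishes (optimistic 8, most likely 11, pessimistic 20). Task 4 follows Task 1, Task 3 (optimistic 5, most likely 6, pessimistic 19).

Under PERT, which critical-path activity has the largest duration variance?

te_Task 1 = (9 + 4·12 + 21)/6 = 78/6 = 13; σ²_Task 1 = ((21−9)/6)² = 4.000
te_Task 2 = (1 + 4·3 + 17)/6 = 30/6 = 5; σ²_Task 2 = ((17−1)/6)² = 7.111
te_Task 3 = (8 + 4·11 + 20)/6 = 72/6 = 12; σ²_Task 3 = ((20−8)/6)² = 4.000
te_Task 4 = (5 + 4·6 + 19)/6 = 48/6 = 8; σ²_Task 4 = ((19−5)/6)² = 5.444

Forward pass:
ES_Task 1 = 0; EF_Task 1 = 13
ES_Task 2 = 0; EF_Task 2 = 5
ES_Task 3 = 5; EF_Task 3 = 5+12 = 17
ES_Task 4 = max(EF_Task 1=13, EF_Task 3=17) = 17; EF_Task 4 = 17+8 = 25
Expected project duration μ = 25 hours. Critical path: Task 2 → Task 3 → Task 4.

Variances on critical path: σ²_Task 2=7.111, σ²_Task 3=4.000, σ²_Task 4=5.444.
Largest is σ²_Task 2 = 7.111.

Task 2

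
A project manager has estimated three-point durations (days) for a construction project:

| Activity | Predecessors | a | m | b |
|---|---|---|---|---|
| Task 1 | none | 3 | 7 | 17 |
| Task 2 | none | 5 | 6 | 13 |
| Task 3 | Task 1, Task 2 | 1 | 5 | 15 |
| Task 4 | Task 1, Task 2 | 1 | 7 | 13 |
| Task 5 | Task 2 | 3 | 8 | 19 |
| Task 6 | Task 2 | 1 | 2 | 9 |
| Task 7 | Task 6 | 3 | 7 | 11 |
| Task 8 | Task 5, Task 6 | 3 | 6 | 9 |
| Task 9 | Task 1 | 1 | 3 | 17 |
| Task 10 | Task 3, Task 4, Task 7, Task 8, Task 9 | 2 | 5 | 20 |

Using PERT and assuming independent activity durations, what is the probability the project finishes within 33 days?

te_Task 1 = (3 + 4·7 + 17)/6 = 48/6 = 8; σ²_Task 1 = ((17−3)/6)² = 5.444
te_Task 2 = (5 + 4·6 + 13)/6 = 42/6 = 7; σ²_Task 2 = ((13−5)/6)² = 1.778
te_Task 3 = (1 + 4·5 + 15)/6 = 36/6 = 6; σ²_Task 3 = ((15−1)/6)² = 5.444
te_Task 4 = (1 + 4·7 + 13)/6 = 42/6 = 7; σ²_Task 4 = ((13−1)/6)² = 4.000
te_Task 5 = (3 + 4·8 + 19)/6 = 54/6 = 9; σ²_Task 5 = ((19−3)/6)² = 7.111
te_Task 6 = (1 + 4·2 + 9)/6 = 18/6 = 3; σ²_Task 6 = ((9−1)/6)² = 1.778
te_Task 7 = (3 + 4·7 + 11)/6 = 42/6 = 7; σ²_Task 7 = ((11−3)/6)² = 1.778
te_Task 8 = (3 + 4·6 + 9)/6 = 36/6 = 6; σ²_Task 8 = ((9−3)/6)² = 1.000
te_Task 9 = (1 + 4·3 + 17)/6 = 30/6 = 5; σ²_Task 9 = ((17−1)/6)² = 7.111
te_Task 10 = (2 + 4·5 + 20)/6 = 42/6 = 7; σ²_Task 10 = ((20−2)/6)² = 9.000

Forward pass:
ES_Task 1 = 0; EF_Task 1 = 8
ES_Task 2 = 0; EF_Task 2 = 7
ES_Task 3 = max(EF_Task 1=8, EF_Task 2=7) = 8; EF_Task 3 = 8+6 = 14
ES_Task 4 = max(EF_Task 1=8, EF_Task 2=7) = 8; EF_Task 4 = 8+7 = 15
ES_Task 5 = 7; EF_Task 5 = 7+9 = 16
ES_Task 6 = 7; EF_Task 6 = 7+3 = 10
ES_Task 7 = 10; EF_Task 7 = 10+7 = 17
ES_Task 8 = max(EF_Task 5=16, EF_Task 6=10) = 16; EF_Task 8 = 16+6 = 22
ES_Task 9 = 8; EF_Task 9 = 8+5 = 13
ES_Task 10 = max(EF_Task 3=14, EF_Task 4=15, EF_Task 7=17, EF_Task 8=22, EF_Task 9=13) = 22; EF_Task 10 = 22+7 = 29
Expected project duration μ = 29 days. Critical path: Task 2 → Task 5 → Task 8 → Task 10.

Variance along critical path = 1.778 + 7.111 + 1.000 + 9.000 = 18.889; σ = √18.889 = 4.346 days.
Z = (33 − 29) / 4.346 = 0.920
P(T ≤ 33) = Φ(0.920) ≈ 0.821

0.821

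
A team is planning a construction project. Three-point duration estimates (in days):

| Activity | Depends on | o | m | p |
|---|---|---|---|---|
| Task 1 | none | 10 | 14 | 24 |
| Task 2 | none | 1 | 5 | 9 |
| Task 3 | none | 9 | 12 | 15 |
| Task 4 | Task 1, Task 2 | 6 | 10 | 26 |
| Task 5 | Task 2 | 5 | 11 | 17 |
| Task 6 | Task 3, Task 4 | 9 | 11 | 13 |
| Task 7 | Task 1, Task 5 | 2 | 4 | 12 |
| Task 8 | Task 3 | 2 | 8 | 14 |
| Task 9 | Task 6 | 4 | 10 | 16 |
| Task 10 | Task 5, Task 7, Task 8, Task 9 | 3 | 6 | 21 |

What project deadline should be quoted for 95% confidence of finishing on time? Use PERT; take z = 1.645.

65.0 days

te_Task 1 = (10 + 4·14 + 24)/6 = 90/6 = 15; σ²_Task 1 = ((24−10)/6)² = 5.444
te_Task 2 = (1 + 4·5 + 9)/6 = 30/6 = 5; σ²_Task 2 = ((9−1)/6)² = 1.778
te_Task 3 = (9 + 4·12 + 15)/6 = 72/6 = 12; σ²_Task 3 = ((15−9)/6)² = 1.000
te_Task 4 = (6 + 4·10 + 26)/6 = 72/6 = 12; σ²_Task 4 = ((26−6)/6)² = 11.111
te_Task 5 = (5 + 4·11 + 17)/6 = 66/6 = 11; σ²_Task 5 = ((17−5)/6)² = 4.000
te_Task 6 = (9 + 4·11 + 13)/6 = 66/6 = 11; σ²_Task 6 = ((13−9)/6)² = 0.444
te_Task 7 = (2 + 4·4 + 12)/6 = 30/6 = 5; σ²_Task 7 = ((12−2)/6)² = 2.778
te_Task 8 = (2 + 4·8 + 14)/6 = 48/6 = 8; σ²_Task 8 = ((14−2)/6)² = 4.000
te_Task 9 = (4 + 4·10 + 16)/6 = 60/6 = 10; σ²_Task 9 = ((16−4)/6)² = 4.000
te_Task 10 = (3 + 4·6 + 21)/6 = 48/6 = 8; σ²_Task 10 = ((21−3)/6)² = 9.000

Forward pass:
ES_Task 1 = 0; EF_Task 1 = 15
ES_Task 2 = 0; EF_Task 2 = 5
ES_Task 3 = 0; EF_Task 3 = 12
ES_Task 4 = max(EF_Task 1=15, EF_Task 2=5) = 15; EF_Task 4 = 15+12 = 27
ES_Task 5 = 5; EF_Task 5 = 5+11 = 16
ES_Task 6 = max(EF_Task 3=12, EF_Task 4=27) = 27; EF_Task 6 = 27+11 = 38
ES_Task 7 = max(EF_Task 1=15, EF_Task 5=16) = 16; EF_Task 7 = 16+5 = 21
ES_Task 8 = 12; EF_Task 8 = 12+8 = 20
ES_Task 9 = 38; EF_Task 9 = 38+10 = 48
ES_Task 10 = max(EF_Task 5=16, EF_Task 7=21, EF_Task 8=20, EF_Task 9=48) = 48; EF_Task 10 = 48+8 = 56
Expected project duration μ = 56 days. Critical path: Task 1 → Task 4 → Task 6 → Task 9 → Task 10.

Variance along critical path = 5.444 + 11.111 + 0.444 + 4.000 + 9.000 = 30.000; σ = 5.477 days.
D = μ + z·σ = 56 + 1.645·5.477 = 65.0 days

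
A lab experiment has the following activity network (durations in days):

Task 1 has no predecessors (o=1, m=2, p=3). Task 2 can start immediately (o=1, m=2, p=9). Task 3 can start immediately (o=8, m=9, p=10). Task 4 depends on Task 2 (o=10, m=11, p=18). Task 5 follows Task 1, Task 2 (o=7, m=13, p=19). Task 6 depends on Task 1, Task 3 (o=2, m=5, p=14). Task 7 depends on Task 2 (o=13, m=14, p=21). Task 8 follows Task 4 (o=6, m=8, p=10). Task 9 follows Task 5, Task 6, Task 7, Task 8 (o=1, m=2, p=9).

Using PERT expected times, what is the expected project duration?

te_Task 1 = (1 + 4·2 + 3)/6 = 12/6 = 2
te_Task 2 = (1 + 4·2 + 9)/6 = 18/6 = 3
te_Task 3 = (8 + 4·9 + 10)/6 = 54/6 = 9
te_Task 4 = (10 + 4·11 + 18)/6 = 72/6 = 12
te_Task 5 = (7 + 4·13 + 19)/6 = 78/6 = 13
te_Task 6 = (2 + 4·5 + 14)/6 = 36/6 = 6
te_Task 7 = (13 + 4·14 + 21)/6 = 90/6 = 15
te_Task 8 = (6 + 4·8 + 10)/6 = 48/6 = 8
te_Task 9 = (1 + 4·2 + 9)/6 = 18/6 = 3

Forward pass:
ES_Task 1 = 0; EF_Task 1 = 2
ES_Task 2 = 0; EF_Task 2 = 3
ES_Task 3 = 0; EF_Task 3 = 9
ES_Task 4 = 3; EF_Task 4 = 3+12 = 15
ES_Task 5 = max(EF_Task 1=2, EF_Task 2=3) = 3; EF_Task 5 = 3+13 = 16
ES_Task 6 = max(EF_Task 1=2, EF_Task 3=9) = 9; EF_Task 6 = 9+6 = 15
ES_Task 7 = 3; EF_Task 7 = 3+15 = 18
ES_Task 8 = 15; EF_Task 8 = 15+8 = 23
ES_Task 9 = max(EF_Task 5=16, EF_Task 6=15, EF_Task 7=18, EF_Task 8=23) = 23; EF_Task 9 = 23+3 = 26
Expected project duration μ = 26 days. Critical path: Task 2 → Task 4 → Task 8 → Task 9.

26 days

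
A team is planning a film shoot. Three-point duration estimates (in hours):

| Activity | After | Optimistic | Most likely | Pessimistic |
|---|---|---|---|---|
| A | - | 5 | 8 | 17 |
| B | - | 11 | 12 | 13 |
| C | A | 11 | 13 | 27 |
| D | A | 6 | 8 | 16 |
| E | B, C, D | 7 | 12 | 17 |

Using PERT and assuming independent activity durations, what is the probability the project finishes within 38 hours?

te_A = (5 + 4·8 + 17)/6 = 54/6 = 9; σ²_A = ((17−5)/6)² = 4.000
te_B = (11 + 4·12 + 13)/6 = 72/6 = 12; σ²_B = ((13−11)/6)² = 0.111
te_C = (11 + 4·13 + 27)/6 = 90/6 = 15; σ²_C = ((27−11)/6)² = 7.111
te_D = (6 + 4·8 + 16)/6 = 54/6 = 9; σ²_D = ((16−6)/6)² = 2.778
te_E = (7 + 4·12 + 17)/6 = 72/6 = 12; σ²_E = ((17−7)/6)² = 2.778

Forward pass:
ES_A = 0; EF_A = 9
ES_B = 0; EF_B = 12
ES_C = 9; EF_C = 9+15 = 24
ES_D = 9; EF_D = 9+9 = 18
ES_E = max(EF_B=12, EF_C=24, EF_D=18) = 24; EF_E = 24+12 = 36
Expected project duration μ = 36 hours. Critical path: A → C → E.

Variance along critical path = 4.000 + 7.111 + 2.778 = 13.889; σ = √13.889 = 3.727 hours.
Z = (38 − 36) / 3.727 = 0.537
P(T ≤ 38) = Φ(0.537) ≈ 0.704

0.704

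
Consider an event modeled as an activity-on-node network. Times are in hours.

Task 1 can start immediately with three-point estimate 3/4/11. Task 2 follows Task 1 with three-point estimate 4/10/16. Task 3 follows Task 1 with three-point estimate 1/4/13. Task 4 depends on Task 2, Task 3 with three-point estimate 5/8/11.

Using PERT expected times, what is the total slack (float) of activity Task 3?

5 hours

te_Task 1 = (3 + 4·4 + 11)/6 = 30/6 = 5
te_Task 2 = (4 + 4·10 + 16)/6 = 60/6 = 10
te_Task 3 = (1 + 4·4 + 13)/6 = 30/6 = 5
te_Task 4 = (5 + 4·8 + 11)/6 = 48/6 = 8

Forward pass:
ES_Task 1 = 0; EF_Task 1 = 5
ES_Task 2 = 5; EF_Task 2 = 5+10 = 15
ES_Task 3 = 5; EF_Task 3 = 5+5 = 10
ES_Task 4 = max(EF_Task 2=15, EF_Task 3=10) = 15; EF_Task 4 = 15+8 = 23
Expected project duration μ = 23 hours. Critical path: Task 1 → Task 2 → Task 4.

Backward pass:
LF_Task 4 = 23; LS_Task 4 = 23−8 = 15
LF_Task 3 = LS_Task 4 = 15; LS_Task 3 = 15−5 = 10
LF_Task 2 = LS_Task 4 = 15; LS_Task 2 = 15−10 = 5
LF_Task 1 = min(LS_Task 2=5, LS_Task 3=10) = 5; LS_Task 1 = 5−5 = 0
Slack_Task 3 = LS_Task 3 − ES_Task 3 = 10 − 5 = 5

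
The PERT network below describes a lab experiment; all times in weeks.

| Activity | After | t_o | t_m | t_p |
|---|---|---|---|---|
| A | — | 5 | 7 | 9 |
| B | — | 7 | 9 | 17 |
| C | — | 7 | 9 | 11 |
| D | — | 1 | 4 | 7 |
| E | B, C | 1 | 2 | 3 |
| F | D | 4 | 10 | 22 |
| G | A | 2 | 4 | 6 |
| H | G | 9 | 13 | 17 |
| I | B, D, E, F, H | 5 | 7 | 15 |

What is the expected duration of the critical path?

32 weeks

te_A = (5 + 4·7 + 9)/6 = 42/6 = 7
te_B = (7 + 4·9 + 17)/6 = 60/6 = 10
te_C = (7 + 4·9 + 11)/6 = 54/6 = 9
te_D = (1 + 4·4 + 7)/6 = 24/6 = 4
te_E = (1 + 4·2 + 3)/6 = 12/6 = 2
te_F = (4 + 4·10 + 22)/6 = 66/6 = 11
te_G = (2 + 4·4 + 6)/6 = 24/6 = 4
te_H = (9 + 4·13 + 17)/6 = 78/6 = 13
te_I = (5 + 4·7 + 15)/6 = 48/6 = 8

Forward pass:
ES_A = 0; EF_A = 7
ES_B = 0; EF_B = 10
ES_C = 0; EF_C = 9
ES_D = 0; EF_D = 4
ES_E = max(EF_B=10, EF_C=9) = 10; EF_E = 10+2 = 12
ES_F = 4; EF_F = 4+11 = 15
ES_G = 7; EF_G = 7+4 = 11
ES_H = 11; EF_H = 11+13 = 24
ES_I = max(EF_B=10, EF_D=4, EF_E=12, EF_F=15, EF_H=24) = 24; EF_I = 24+8 = 32
Expected project duration μ = 32 weeks. Critical path: A → G → H → I.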